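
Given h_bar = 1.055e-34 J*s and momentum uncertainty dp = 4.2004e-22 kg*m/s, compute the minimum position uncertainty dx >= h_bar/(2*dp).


dx = h_bar / (2 * dp)
= 1.055e-34 / (2 * 4.2004e-22)
= 1.055e-34 / 8.4008e-22
= 1.2558e-13 m

1.2558e-13


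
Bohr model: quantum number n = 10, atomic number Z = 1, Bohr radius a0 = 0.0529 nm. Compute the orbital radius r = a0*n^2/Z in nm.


r = a0 * n^2 / Z
= 0.0529 * 10^2 / 1
= 0.0529 * 100 / 1
= 5.29 nm

5.29


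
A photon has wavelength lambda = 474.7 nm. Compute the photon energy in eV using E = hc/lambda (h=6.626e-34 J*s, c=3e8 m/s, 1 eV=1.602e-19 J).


E = hc / lambda
= (6.626e-34)(3e8) / (474.7e-9)
= 1.9878e-25 / 4.7470e-07
= 4.1875e-19 J
Converting to eV: 4.1875e-19 / 1.602e-19
= 2.6139 eV

2.6139


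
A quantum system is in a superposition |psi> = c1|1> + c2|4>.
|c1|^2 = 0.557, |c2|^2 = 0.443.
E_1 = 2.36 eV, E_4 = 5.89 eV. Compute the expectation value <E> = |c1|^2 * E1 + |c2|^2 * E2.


<E> = |c1|^2 * E1 + |c2|^2 * E2
= 0.557 * 2.36 + 0.443 * 5.89
= 1.3145 + 2.6093
= 3.9238 eV

3.9238


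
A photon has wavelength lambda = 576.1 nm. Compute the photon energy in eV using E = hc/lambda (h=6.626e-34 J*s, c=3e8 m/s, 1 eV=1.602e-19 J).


E = hc / lambda
= (6.626e-34)(3e8) / (576.1e-9)
= 1.9878e-25 / 5.7610e-07
= 3.4504e-19 J
Converting to eV: 3.4504e-19 / 1.602e-19
= 2.1538 eV

2.1538


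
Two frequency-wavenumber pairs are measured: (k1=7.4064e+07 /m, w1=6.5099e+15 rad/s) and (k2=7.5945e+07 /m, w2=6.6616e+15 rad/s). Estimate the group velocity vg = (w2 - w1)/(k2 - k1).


vg = (w2 - w1) / (k2 - k1)
= (6.6616e+15 - 6.5099e+15) / (7.5945e+07 - 7.4064e+07)
= 1.5170e+14 / 1.8810e+06
= 8.0649e+07 m/s

8.0649e+07


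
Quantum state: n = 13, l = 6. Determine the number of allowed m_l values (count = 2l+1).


m_l ranges from -l to +l in integer steps
So m_l goes from -6 to +6
Count = 2l + 1 = 2*6 + 1
= 13

13


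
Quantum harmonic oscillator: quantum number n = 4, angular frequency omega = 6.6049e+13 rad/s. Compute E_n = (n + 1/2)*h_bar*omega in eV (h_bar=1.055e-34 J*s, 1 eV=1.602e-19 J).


E = (n + 1/2) * h_bar * omega
= (4 + 0.5) * 1.055e-34 * 6.6049e+13
= 4.5 * 6.9682e-21
= 3.1357e-20 J
= 0.1957 eV

0.1957


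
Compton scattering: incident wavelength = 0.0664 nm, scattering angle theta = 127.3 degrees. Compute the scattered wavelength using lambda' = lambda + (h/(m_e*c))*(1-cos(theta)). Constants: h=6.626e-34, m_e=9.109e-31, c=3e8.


Compton wavelength: h/(m_e*c) = 2.4247e-12 m
d_lambda = 2.4247e-12 * (1 - cos(127.3 deg))
= 2.4247e-12 * 1.605988
= 3.8941e-12 m = 0.003894 nm
lambda' = 0.0664 + 0.003894
= 0.070294 nm

0.070294


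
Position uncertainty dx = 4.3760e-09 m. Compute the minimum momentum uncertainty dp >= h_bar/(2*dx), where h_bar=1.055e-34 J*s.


dp = h_bar / (2 * dx)
= 1.055e-34 / (2 * 4.3760e-09)
= 1.055e-34 / 8.7520e-09
= 1.2054e-26 kg*m/s

1.2054e-26


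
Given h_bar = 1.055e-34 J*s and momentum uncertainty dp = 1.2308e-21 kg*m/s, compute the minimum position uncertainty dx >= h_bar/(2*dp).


dx = h_bar / (2 * dp)
= 1.055e-34 / (2 * 1.2308e-21)
= 1.055e-34 / 2.4616e-21
= 4.2858e-14 m

4.2858e-14


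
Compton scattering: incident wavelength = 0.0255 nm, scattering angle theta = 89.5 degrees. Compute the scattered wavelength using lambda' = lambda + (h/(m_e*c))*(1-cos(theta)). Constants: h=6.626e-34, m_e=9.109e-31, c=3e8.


Compton wavelength: h/(m_e*c) = 2.4247e-12 m
d_lambda = 2.4247e-12 * (1 - cos(89.5 deg))
= 2.4247e-12 * 0.991273
= 2.4035e-12 m = 0.002404 nm
lambda' = 0.0255 + 0.002404
= 0.027904 nm

0.027904


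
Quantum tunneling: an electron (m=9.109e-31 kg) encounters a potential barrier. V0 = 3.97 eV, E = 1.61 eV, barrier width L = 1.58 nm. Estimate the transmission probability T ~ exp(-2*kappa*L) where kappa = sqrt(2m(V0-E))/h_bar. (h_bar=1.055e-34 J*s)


V0 - E = 2.36 eV = 3.7807e-19 J
kappa = sqrt(2 * m * (V0-E)) / h_bar
= sqrt(2 * 9.109e-31 * 3.7807e-19) / 1.055e-34
= 7.8666e+09 /m
2*kappa*L = 2 * 7.8666e+09 * 1.58e-9
= 24.8583
T = exp(-24.8583) = 1.600138e-11

1.600138e-11


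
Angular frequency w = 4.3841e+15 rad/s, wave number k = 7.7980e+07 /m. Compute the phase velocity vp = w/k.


vp = w / k
= 4.3841e+15 / 7.7980e+07
= 5.6221e+07 m/s

5.6221e+07


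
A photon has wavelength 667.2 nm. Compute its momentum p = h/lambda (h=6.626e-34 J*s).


p = h / lambda
= 6.626e-34 / (667.2e-9)
= 6.626e-34 / 6.6720e-07
= 9.9311e-28 kg*m/s

9.9311e-28


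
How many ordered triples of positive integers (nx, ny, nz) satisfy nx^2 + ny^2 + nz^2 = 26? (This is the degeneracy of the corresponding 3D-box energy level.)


Enumerate all (nx, ny, nz) with nx^2 + ny^2 + nz^2 = 26:
(1,3,4)
(1,4,3)
(3,1,4)
(3,4,1)
(4,1,3)
(4,3,1)
Total degeneracy = 6

6


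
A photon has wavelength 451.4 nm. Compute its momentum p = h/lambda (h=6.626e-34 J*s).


p = h / lambda
= 6.626e-34 / (451.4e-9)
= 6.626e-34 / 4.5140e-07
= 1.4679e-27 kg*m/s

1.4679e-27


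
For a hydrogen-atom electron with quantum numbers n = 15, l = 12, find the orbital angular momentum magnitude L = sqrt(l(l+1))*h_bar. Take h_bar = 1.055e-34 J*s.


L = sqrt(l*(l+1)) * h_bar
= sqrt(12 * 13) * 1.055e-34
= sqrt(156) * 1.055e-34
= 12.49 * 1.055e-34
= 1.3177e-33 J*s

1.3177e-33


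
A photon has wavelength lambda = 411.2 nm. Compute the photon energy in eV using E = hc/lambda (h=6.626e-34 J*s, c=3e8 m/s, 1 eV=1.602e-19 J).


E = hc / lambda
= (6.626e-34)(3e8) / (411.2e-9)
= 1.9878e-25 / 4.1120e-07
= 4.8341e-19 J
Converting to eV: 4.8341e-19 / 1.602e-19
= 3.0176 eV

3.0176


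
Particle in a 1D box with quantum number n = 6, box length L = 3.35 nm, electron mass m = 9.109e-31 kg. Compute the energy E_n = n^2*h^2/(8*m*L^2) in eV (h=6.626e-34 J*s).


E = n^2 * h^2 / (8 * m * L^2)
= 6^2 * (6.626e-34)^2 / (8 * 9.109e-31 * (3.35e-9)^2)
= 36 * 4.3904e-67 / (8 * 9.109e-31 * 1.1223e-17)
= 1.9327e-19 J
= 1.2064 eV

1.2064


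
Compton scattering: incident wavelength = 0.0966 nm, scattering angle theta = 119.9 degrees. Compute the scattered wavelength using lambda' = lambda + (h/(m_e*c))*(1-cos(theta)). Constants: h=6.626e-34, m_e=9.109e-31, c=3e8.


Compton wavelength: h/(m_e*c) = 2.4247e-12 m
d_lambda = 2.4247e-12 * (1 - cos(119.9 deg))
= 2.4247e-12 * 1.498488
= 3.6334e-12 m = 0.003633 nm
lambda' = 0.0966 + 0.003633
= 0.100233 nm

0.100233


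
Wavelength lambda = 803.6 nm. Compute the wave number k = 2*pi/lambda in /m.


k = 2 * pi / lambda
= 6.2832 / (803.6e-9)
= 6.2832 / 8.0360e-07
= 7.8188e+06 /m

7.8188e+06


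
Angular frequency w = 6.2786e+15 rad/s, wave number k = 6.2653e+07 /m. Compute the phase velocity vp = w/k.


vp = w / k
= 6.2786e+15 / 6.2653e+07
= 1.0021e+08 m/s

1.0021e+08


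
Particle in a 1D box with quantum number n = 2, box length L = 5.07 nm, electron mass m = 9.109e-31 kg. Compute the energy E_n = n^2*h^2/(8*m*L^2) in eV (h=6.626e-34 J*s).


E = n^2 * h^2 / (8 * m * L^2)
= 2^2 * (6.626e-34)^2 / (8 * 9.109e-31 * (5.07e-9)^2)
= 4 * 4.3904e-67 / (8 * 9.109e-31 * 2.5705e-17)
= 9.3753e-21 J
= 0.0585 eV

0.0585


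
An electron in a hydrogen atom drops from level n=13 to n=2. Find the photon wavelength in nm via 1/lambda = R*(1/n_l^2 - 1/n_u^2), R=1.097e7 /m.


1/lambda = R * (1/n_l^2 - 1/n_u^2)
= 1.097e7 * (1/2^2 - 1/13^2)
= 1.097e7 * (0.25 - 0.005917)
= 1.097e7 * 0.244083
= 2.6776e+06 /m
lambda = 1 / 2.6776e+06 = 373.4703 nm

373.4703


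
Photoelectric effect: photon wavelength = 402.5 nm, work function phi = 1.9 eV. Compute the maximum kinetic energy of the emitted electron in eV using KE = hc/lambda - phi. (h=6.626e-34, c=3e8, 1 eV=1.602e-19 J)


E_photon = hc / lambda
= (6.626e-34)(3e8) / (402.5e-9)
= 4.9386e-19 J
= 3.0828 eV
KE = E_photon - phi
= 3.0828 - 1.9
= 1.1828 eV

1.1828


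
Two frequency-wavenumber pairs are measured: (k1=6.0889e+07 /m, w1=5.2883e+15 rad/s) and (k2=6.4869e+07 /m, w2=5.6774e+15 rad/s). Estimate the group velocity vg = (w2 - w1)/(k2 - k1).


vg = (w2 - w1) / (k2 - k1)
= (5.6774e+15 - 5.2883e+15) / (6.4869e+07 - 6.0889e+07)
= 3.8910e+14 / 3.9800e+06
= 9.7764e+07 m/s

9.7764e+07


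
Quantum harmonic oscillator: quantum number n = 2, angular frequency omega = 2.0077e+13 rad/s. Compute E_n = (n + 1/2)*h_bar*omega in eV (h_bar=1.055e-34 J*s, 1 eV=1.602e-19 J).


E = (n + 1/2) * h_bar * omega
= (2 + 0.5) * 1.055e-34 * 2.0077e+13
= 2.5 * 2.1181e-21
= 5.2953e-21 J
= 0.0331 eV

0.0331


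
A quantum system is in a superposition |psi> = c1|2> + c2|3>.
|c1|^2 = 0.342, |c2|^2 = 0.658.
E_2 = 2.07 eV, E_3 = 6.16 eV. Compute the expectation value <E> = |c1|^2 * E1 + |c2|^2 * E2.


<E> = |c1|^2 * E1 + |c2|^2 * E2
= 0.342 * 2.07 + 0.658 * 6.16
= 0.7079 + 4.0533
= 4.7612 eV

4.7612


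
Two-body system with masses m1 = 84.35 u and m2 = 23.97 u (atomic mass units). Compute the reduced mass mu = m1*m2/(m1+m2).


mu = m1 * m2 / (m1 + m2)
= 84.35 * 23.97 / (84.35 + 23.97)
= 2021.8695 / 108.32
= 18.6657 u

18.6657


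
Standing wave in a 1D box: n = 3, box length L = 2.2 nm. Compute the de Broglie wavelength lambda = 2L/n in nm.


lambda = 2L / n
= 2 * 2.2 / 3
= 4.4 / 3
= 1.4667 nm

1.4667


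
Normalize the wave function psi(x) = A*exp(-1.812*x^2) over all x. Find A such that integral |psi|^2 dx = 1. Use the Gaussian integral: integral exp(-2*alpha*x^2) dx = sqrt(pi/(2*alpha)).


integral |psi|^2 dx = A^2 * sqrt(pi/(2*alpha)) = 1
A^2 = sqrt(2*alpha/pi)
= sqrt(2 * 1.812 / pi)
= 1.074037
A = sqrt(1.074037)
= 1.0364

1.0364


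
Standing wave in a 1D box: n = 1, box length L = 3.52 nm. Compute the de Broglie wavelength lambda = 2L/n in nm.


lambda = 2L / n
= 2 * 3.52 / 1
= 7.04 / 1
= 7.04 nm

7.04


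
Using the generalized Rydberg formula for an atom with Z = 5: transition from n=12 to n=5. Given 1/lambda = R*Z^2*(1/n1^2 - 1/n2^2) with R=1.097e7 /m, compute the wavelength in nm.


1/lambda = R * Z^2 * (1/n1^2 - 1/n2^2)
= 1.097e7 * 5^2 * (1/5^2 - 1/12^2)
= 1.097e7 * 25 * (0.04 - 0.006944)
= 9.0655e+06 /m
lambda = 1 / 9.0655e+06
= 110.3085 nm

110.3085


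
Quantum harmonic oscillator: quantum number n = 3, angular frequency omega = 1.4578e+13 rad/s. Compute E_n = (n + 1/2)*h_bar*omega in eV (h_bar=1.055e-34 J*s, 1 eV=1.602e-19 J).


E = (n + 1/2) * h_bar * omega
= (3 + 0.5) * 1.055e-34 * 1.4578e+13
= 3.5 * 1.5380e-21
= 5.3829e-21 J
= 0.0336 eV

0.0336


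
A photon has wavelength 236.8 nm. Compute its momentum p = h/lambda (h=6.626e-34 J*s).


p = h / lambda
= 6.626e-34 / (236.8e-9)
= 6.626e-34 / 2.3680e-07
= 2.7981e-27 kg*m/s

2.7981e-27


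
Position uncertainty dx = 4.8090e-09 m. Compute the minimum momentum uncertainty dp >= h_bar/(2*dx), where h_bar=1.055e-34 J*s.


dp = h_bar / (2 * dx)
= 1.055e-34 / (2 * 4.8090e-09)
= 1.055e-34 / 9.6180e-09
= 1.0969e-26 kg*m/s

1.0969e-26


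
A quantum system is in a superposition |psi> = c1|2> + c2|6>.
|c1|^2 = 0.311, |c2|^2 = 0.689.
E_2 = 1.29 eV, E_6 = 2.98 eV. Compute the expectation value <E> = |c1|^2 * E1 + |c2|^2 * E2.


<E> = |c1|^2 * E1 + |c2|^2 * E2
= 0.311 * 1.29 + 0.689 * 2.98
= 0.4012 + 2.0532
= 2.4544 eV

2.4544


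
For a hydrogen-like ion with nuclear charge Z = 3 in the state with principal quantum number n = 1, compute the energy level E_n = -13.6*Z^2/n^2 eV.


E_n = -13.6 * Z^2 / n^2
= -13.6 * 3^2 / 1^2
= -13.6 * 9 / 1
= -122.4 eV

-122.4


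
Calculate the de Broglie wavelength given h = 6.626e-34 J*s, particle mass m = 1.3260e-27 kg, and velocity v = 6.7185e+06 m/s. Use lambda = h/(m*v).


lambda = h / (m * v)
= 6.626e-34 / (1.3260e-27 * 6.7185e+06)
= 6.626e-34 / 8.9087e-21
= 7.4376e-14 m

7.4376e-14


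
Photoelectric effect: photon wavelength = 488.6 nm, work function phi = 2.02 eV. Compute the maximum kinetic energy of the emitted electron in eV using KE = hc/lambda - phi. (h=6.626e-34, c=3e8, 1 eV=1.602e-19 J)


E_photon = hc / lambda
= (6.626e-34)(3e8) / (488.6e-9)
= 4.0684e-19 J
= 2.5395 eV
KE = E_photon - phi
= 2.5395 - 2.02
= 0.5195 eV

0.5195


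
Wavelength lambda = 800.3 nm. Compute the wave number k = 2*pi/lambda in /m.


k = 2 * pi / lambda
= 6.2832 / (800.3e-9)
= 6.2832 / 8.0030e-07
= 7.8510e+06 /m

7.8510e+06


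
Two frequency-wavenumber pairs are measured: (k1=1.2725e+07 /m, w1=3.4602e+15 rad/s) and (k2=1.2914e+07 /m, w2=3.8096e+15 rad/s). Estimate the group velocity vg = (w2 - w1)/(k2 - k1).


vg = (w2 - w1) / (k2 - k1)
= (3.8096e+15 - 3.4602e+15) / (1.2914e+07 - 1.2725e+07)
= 3.4940e+14 / 1.8900e+05
= 1.8487e+09 m/s

1.8487e+09


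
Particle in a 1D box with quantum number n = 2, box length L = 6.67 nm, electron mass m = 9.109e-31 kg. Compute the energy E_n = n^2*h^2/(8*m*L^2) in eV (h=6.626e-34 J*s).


E = n^2 * h^2 / (8 * m * L^2)
= 2^2 * (6.626e-34)^2 / (8 * 9.109e-31 * (6.67e-9)^2)
= 4 * 4.3904e-67 / (8 * 9.109e-31 * 4.4489e-17)
= 5.4169e-21 J
= 0.0338 eV

0.0338


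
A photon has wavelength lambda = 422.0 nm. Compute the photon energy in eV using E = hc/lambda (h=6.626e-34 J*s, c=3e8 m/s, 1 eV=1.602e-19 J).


E = hc / lambda
= (6.626e-34)(3e8) / (422.0e-9)
= 1.9878e-25 / 4.2200e-07
= 4.7104e-19 J
Converting to eV: 4.7104e-19 / 1.602e-19
= 2.9403 eV

2.9403


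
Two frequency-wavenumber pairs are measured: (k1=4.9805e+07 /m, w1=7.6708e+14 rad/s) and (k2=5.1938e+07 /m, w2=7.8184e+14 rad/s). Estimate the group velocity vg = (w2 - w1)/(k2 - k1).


vg = (w2 - w1) / (k2 - k1)
= (7.8184e+14 - 7.6708e+14) / (5.1938e+07 - 4.9805e+07)
= 1.4760e+13 / 2.1330e+06
= 6.9198e+06 m/s

6.9198e+06


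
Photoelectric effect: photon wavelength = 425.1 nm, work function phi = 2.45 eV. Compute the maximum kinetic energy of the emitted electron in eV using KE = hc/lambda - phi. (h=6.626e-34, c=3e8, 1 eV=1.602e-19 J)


E_photon = hc / lambda
= (6.626e-34)(3e8) / (425.1e-9)
= 4.6761e-19 J
= 2.9189 eV
KE = E_photon - phi
= 2.9189 - 2.45
= 0.4689 eV

0.4689


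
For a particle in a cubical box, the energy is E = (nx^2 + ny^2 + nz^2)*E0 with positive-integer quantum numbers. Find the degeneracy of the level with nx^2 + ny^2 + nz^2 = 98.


Enumerate all (nx, ny, nz) with nx^2 + ny^2 + nz^2 = 98:
(1,4,9)
(1,9,4)
(3,5,8)
(3,8,5)
(4,1,9)
(4,9,1)
(5,3,8)
(5,8,3)
(8,3,5)
(8,5,3)
(9,1,4)
(9,4,1)
Total degeneracy = 12

12


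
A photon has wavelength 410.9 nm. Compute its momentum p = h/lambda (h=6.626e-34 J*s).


p = h / lambda
= 6.626e-34 / (410.9e-9)
= 6.626e-34 / 4.1090e-07
= 1.6126e-27 kg*m/s

1.6126e-27


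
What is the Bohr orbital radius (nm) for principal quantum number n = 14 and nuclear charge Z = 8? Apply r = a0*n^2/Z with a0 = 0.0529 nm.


r = a0 * n^2 / Z
= 0.0529 * 14^2 / 8
= 0.0529 * 196 / 8
= 1.2961 nm

1.2961


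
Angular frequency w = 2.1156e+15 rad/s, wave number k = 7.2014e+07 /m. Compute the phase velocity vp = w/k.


vp = w / k
= 2.1156e+15 / 7.2014e+07
= 2.9378e+07 m/s

2.9378e+07


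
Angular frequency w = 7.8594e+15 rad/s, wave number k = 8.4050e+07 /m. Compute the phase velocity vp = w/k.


vp = w / k
= 7.8594e+15 / 8.4050e+07
= 9.3509e+07 m/s

9.3509e+07


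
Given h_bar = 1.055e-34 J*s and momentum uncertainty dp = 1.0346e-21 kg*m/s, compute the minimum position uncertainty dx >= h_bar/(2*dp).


dx = h_bar / (2 * dp)
= 1.055e-34 / (2 * 1.0346e-21)
= 1.055e-34 / 2.0692e-21
= 5.0986e-14 m

5.0986e-14


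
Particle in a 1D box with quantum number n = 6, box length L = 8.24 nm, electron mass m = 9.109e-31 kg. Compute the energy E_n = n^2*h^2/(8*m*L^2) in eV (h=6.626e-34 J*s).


E = n^2 * h^2 / (8 * m * L^2)
= 6^2 * (6.626e-34)^2 / (8 * 9.109e-31 * (8.24e-9)^2)
= 36 * 4.3904e-67 / (8 * 9.109e-31 * 6.7898e-17)
= 3.1944e-20 J
= 0.1994 eV

0.1994


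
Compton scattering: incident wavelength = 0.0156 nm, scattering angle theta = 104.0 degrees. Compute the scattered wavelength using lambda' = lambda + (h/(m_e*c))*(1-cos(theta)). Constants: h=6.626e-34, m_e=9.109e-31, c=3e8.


Compton wavelength: h/(m_e*c) = 2.4247e-12 m
d_lambda = 2.4247e-12 * (1 - cos(104.0 deg))
= 2.4247e-12 * 1.241922
= 3.0113e-12 m = 0.003011 nm
lambda' = 0.0156 + 0.003011
= 0.018611 nm

0.018611


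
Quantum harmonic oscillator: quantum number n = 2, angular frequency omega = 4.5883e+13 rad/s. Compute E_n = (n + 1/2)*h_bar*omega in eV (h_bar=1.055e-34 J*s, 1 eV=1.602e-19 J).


E = (n + 1/2) * h_bar * omega
= (2 + 0.5) * 1.055e-34 * 4.5883e+13
= 2.5 * 4.8407e-21
= 1.2102e-20 J
= 0.0755 eV

0.0755


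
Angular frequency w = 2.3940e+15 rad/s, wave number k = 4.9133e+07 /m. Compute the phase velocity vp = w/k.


vp = w / k
= 2.3940e+15 / 4.9133e+07
= 4.8725e+07 m/s

4.8725e+07


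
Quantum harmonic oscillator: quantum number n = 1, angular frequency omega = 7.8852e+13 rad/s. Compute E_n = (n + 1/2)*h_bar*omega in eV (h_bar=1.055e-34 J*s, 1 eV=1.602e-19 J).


E = (n + 1/2) * h_bar * omega
= (1 + 0.5) * 1.055e-34 * 7.8852e+13
= 1.5 * 8.3189e-21
= 1.2478e-20 J
= 0.0779 eV

0.0779


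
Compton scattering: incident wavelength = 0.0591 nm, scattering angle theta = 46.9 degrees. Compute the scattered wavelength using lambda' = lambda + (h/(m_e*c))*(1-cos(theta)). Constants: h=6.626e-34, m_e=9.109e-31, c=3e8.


Compton wavelength: h/(m_e*c) = 2.4247e-12 m
d_lambda = 2.4247e-12 * (1 - cos(46.9 deg))
= 2.4247e-12 * 0.316726
= 7.6797e-13 m = 0.000768 nm
lambda' = 0.0591 + 0.000768
= 0.059868 nm

0.059868


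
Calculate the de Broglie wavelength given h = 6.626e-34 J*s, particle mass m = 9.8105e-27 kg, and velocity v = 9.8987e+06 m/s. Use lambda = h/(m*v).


lambda = h / (m * v)
= 6.626e-34 / (9.8105e-27 * 9.8987e+06)
= 6.626e-34 / 9.7111e-20
= 6.8231e-15 m

6.8231e-15


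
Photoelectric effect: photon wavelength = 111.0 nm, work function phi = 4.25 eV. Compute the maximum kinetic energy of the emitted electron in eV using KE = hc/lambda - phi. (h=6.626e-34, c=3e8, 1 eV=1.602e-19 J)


E_photon = hc / lambda
= (6.626e-34)(3e8) / (111.0e-9)
= 1.7908e-18 J
= 11.1786 eV
KE = E_photon - phi
= 11.1786 - 4.25
= 6.9286 eV

6.9286


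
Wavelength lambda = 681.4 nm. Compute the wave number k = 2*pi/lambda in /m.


k = 2 * pi / lambda
= 6.2832 / (681.4e-9)
= 6.2832 / 6.8140e-07
= 9.2210e+06 /m

9.2210e+06


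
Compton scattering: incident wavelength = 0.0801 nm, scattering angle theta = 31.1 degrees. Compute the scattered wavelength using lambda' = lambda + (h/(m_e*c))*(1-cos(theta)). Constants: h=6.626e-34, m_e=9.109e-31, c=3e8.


Compton wavelength: h/(m_e*c) = 2.4247e-12 m
d_lambda = 2.4247e-12 * (1 - cos(31.1 deg))
= 2.4247e-12 * 0.143733
= 3.4851e-13 m = 0.000349 nm
lambda' = 0.0801 + 0.000349
= 0.080449 nm

0.080449


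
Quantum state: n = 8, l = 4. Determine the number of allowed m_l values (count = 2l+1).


m_l ranges from -l to +l in integer steps
So m_l goes from -4 to +4
Count = 2l + 1 = 2*4 + 1
= 9

9


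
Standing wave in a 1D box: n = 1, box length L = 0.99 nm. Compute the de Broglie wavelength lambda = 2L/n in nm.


lambda = 2L / n
= 2 * 0.99 / 1
= 1.98 / 1
= 1.98 nm

1.98


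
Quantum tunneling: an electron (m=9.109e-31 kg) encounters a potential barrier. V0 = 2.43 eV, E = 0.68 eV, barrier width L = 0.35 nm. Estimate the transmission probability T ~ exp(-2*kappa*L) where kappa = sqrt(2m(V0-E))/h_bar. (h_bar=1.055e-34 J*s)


V0 - E = 1.75 eV = 2.8035e-19 J
kappa = sqrt(2 * m * (V0-E)) / h_bar
= sqrt(2 * 9.109e-31 * 2.8035e-19) / 1.055e-34
= 6.7740e+09 /m
2*kappa*L = 2 * 6.7740e+09 * 0.35e-9
= 4.7418
T = exp(-4.7418) = 8.722647e-03

8.722647e-03


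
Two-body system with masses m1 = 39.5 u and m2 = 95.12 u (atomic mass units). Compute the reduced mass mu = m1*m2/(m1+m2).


mu = m1 * m2 / (m1 + m2)
= 39.5 * 95.12 / (39.5 + 95.12)
= 3757.24 / 134.62
= 27.91 u

27.91


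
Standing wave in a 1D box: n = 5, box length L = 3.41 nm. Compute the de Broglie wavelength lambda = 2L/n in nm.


lambda = 2L / n
= 2 * 3.41 / 5
= 6.82 / 5
= 1.364 nm

1.364


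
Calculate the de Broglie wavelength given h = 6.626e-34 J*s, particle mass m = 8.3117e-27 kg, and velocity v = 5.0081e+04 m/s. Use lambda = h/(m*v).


lambda = h / (m * v)
= 6.626e-34 / (8.3117e-27 * 5.0081e+04)
= 6.626e-34 / 4.1626e-22
= 1.5918e-12 m

1.5918e-12


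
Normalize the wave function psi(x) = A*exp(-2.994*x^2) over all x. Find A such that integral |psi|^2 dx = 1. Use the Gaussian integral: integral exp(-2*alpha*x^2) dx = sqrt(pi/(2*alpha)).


integral |psi|^2 dx = A^2 * sqrt(pi/(2*alpha)) = 1
A^2 = sqrt(2*alpha/pi)
= sqrt(2 * 2.994 / pi)
= 1.380594
A = sqrt(1.380594)
= 1.175

1.175


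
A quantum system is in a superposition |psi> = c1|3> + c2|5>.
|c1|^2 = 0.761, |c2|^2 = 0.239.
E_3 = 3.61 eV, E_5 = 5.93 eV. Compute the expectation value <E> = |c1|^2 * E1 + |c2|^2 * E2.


<E> = |c1|^2 * E1 + |c2|^2 * E2
= 0.761 * 3.61 + 0.239 * 5.93
= 2.7472 + 1.4173
= 4.1645 eV

4.1645


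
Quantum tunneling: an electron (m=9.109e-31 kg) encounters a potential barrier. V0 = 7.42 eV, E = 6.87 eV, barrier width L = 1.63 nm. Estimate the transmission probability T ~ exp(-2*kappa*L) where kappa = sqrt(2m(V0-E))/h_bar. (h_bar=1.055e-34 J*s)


V0 - E = 0.55 eV = 8.8110e-20 J
kappa = sqrt(2 * m * (V0-E)) / h_bar
= sqrt(2 * 9.109e-31 * 8.8110e-20) / 1.055e-34
= 3.7976e+09 /m
2*kappa*L = 2 * 3.7976e+09 * 1.63e-9
= 12.3802
T = exp(-12.3802) = 4.200898e-06

4.200898e-06


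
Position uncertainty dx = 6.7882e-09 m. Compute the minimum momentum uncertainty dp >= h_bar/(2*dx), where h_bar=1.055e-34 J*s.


dp = h_bar / (2 * dx)
= 1.055e-34 / (2 * 6.7882e-09)
= 1.055e-34 / 1.3576e-08
= 7.7708e-27 kg*m/s

7.7708e-27


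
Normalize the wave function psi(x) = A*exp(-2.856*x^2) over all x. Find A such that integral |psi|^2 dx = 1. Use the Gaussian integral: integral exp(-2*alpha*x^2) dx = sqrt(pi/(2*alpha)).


integral |psi|^2 dx = A^2 * sqrt(pi/(2*alpha)) = 1
A^2 = sqrt(2*alpha/pi)
= sqrt(2 * 2.856 / pi)
= 1.348401
A = sqrt(1.348401)
= 1.1612

1.1612


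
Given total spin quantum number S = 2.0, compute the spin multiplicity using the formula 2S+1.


Spin multiplicity = 2S + 1
= 2 * 2.0 + 1
= 4.0 + 1
= 5

5


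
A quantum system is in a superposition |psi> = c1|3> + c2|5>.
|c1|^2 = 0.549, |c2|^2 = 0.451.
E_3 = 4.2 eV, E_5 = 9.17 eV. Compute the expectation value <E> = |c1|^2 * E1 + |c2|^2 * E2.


<E> = |c1|^2 * E1 + |c2|^2 * E2
= 0.549 * 4.2 + 0.451 * 9.17
= 2.3058 + 4.1357
= 6.4415 eV

6.4415


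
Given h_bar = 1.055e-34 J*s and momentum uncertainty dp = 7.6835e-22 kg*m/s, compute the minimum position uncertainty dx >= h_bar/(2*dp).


dx = h_bar / (2 * dp)
= 1.055e-34 / (2 * 7.6835e-22)
= 1.055e-34 / 1.5367e-21
= 6.8654e-14 m

6.8654e-14


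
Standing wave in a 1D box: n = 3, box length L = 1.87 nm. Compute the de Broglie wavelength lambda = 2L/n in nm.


lambda = 2L / n
= 2 * 1.87 / 3
= 3.74 / 3
= 1.2467 nm

1.2467


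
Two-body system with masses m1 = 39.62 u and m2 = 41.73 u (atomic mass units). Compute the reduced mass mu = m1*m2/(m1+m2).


mu = m1 * m2 / (m1 + m2)
= 39.62 * 41.73 / (39.62 + 41.73)
= 1653.3426 / 81.35
= 20.3238 u

20.3238


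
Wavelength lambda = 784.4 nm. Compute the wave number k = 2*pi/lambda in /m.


k = 2 * pi / lambda
= 6.2832 / (784.4e-9)
= 6.2832 / 7.8440e-07
= 8.0102e+06 /m

8.0102e+06


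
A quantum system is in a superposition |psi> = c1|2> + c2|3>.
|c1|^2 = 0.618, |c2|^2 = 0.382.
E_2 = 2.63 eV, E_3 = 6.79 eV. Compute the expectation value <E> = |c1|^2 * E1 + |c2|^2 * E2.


<E> = |c1|^2 * E1 + |c2|^2 * E2
= 0.618 * 2.63 + 0.382 * 6.79
= 1.6253 + 2.5938
= 4.2191 eV

4.2191


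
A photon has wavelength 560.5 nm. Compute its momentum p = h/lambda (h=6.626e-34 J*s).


p = h / lambda
= 6.626e-34 / (560.5e-9)
= 6.626e-34 / 5.6050e-07
= 1.1822e-27 kg*m/s

1.1822e-27


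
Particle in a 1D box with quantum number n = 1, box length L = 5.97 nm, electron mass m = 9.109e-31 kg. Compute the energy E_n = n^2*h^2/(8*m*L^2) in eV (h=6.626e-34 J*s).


E = n^2 * h^2 / (8 * m * L^2)
= 1^2 * (6.626e-34)^2 / (8 * 9.109e-31 * (5.97e-9)^2)
= 1 * 4.3904e-67 / (8 * 9.109e-31 * 3.5641e-17)
= 1.6904e-21 J
= 0.0106 eV

0.0106


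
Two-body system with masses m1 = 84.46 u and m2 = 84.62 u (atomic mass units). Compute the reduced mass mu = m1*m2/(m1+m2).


mu = m1 * m2 / (m1 + m2)
= 84.46 * 84.62 / (84.46 + 84.62)
= 7147.0052 / 169.08
= 42.27 u

42.27


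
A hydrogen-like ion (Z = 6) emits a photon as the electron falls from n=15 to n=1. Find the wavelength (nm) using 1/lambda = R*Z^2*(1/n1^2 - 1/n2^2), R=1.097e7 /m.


1/lambda = R * Z^2 * (1/n1^2 - 1/n2^2)
= 1.097e7 * 6^2 * (1/1^2 - 1/15^2)
= 1.097e7 * 36 * (1.0 - 0.004444)
= 3.9316e+08 /m
lambda = 1 / 3.9316e+08
= 2.5435 nm

2.5435


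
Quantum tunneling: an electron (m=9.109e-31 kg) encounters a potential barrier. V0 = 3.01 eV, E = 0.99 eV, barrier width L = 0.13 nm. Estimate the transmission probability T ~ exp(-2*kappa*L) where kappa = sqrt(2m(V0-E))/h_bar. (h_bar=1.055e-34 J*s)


V0 - E = 2.02 eV = 3.2360e-19 J
kappa = sqrt(2 * m * (V0-E)) / h_bar
= sqrt(2 * 9.109e-31 * 3.2360e-19) / 1.055e-34
= 7.2779e+09 /m
2*kappa*L = 2 * 7.2779e+09 * 0.13e-9
= 1.8922
T = exp(-1.8922) = 1.507325e-01

1.507325e-01


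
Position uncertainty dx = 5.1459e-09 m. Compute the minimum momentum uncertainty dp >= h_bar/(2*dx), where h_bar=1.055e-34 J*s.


dp = h_bar / (2 * dx)
= 1.055e-34 / (2 * 5.1459e-09)
= 1.055e-34 / 1.0292e-08
= 1.0251e-26 kg*m/s

1.0251e-26


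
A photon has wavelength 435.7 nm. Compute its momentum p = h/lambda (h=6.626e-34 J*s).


p = h / lambda
= 6.626e-34 / (435.7e-9)
= 6.626e-34 / 4.3570e-07
= 1.5208e-27 kg*m/s

1.5208e-27


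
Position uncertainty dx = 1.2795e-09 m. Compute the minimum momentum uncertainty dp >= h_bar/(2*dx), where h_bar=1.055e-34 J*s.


dp = h_bar / (2 * dx)
= 1.055e-34 / (2 * 1.2795e-09)
= 1.055e-34 / 2.5590e-09
= 4.1227e-26 kg*m/s

4.1227e-26


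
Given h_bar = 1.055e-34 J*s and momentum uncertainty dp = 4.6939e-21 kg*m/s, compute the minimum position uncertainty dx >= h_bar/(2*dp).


dx = h_bar / (2 * dp)
= 1.055e-34 / (2 * 4.6939e-21)
= 1.055e-34 / 9.3878e-21
= 1.1238e-14 m

1.1238e-14


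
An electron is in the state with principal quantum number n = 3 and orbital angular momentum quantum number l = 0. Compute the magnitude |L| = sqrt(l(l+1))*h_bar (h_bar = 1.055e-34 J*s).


L = sqrt(l*(l+1)) * h_bar
= sqrt(0 * 1) * 1.055e-34
= sqrt(0) * 1.055e-34
= 0.0 * 1.055e-34
= 0.0000e+00 J*s

0.0000e+00


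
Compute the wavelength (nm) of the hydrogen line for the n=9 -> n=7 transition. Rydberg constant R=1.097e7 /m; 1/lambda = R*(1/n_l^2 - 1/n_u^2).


1/lambda = R * (1/n_l^2 - 1/n_u^2)
= 1.097e7 * (1/7^2 - 1/9^2)
= 1.097e7 * (0.020408 - 0.012346)
= 1.097e7 * 0.008062
= 8.8445e+04 /m
lambda = 1 / 8.8445e+04 = 11306.4038 nm

11306.4038


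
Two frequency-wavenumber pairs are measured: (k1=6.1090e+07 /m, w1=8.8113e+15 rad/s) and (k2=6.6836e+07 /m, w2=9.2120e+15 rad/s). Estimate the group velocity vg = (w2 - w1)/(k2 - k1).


vg = (w2 - w1) / (k2 - k1)
= (9.2120e+15 - 8.8113e+15) / (6.6836e+07 - 6.1090e+07)
= 4.0070e+14 / 5.7460e+06
= 6.9735e+07 m/s

6.9735e+07


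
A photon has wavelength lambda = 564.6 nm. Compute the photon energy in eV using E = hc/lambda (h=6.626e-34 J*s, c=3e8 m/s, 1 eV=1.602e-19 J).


E = hc / lambda
= (6.626e-34)(3e8) / (564.6e-9)
= 1.9878e-25 / 5.6460e-07
= 3.5207e-19 J
Converting to eV: 3.5207e-19 / 1.602e-19
= 2.1977 eV

2.1977


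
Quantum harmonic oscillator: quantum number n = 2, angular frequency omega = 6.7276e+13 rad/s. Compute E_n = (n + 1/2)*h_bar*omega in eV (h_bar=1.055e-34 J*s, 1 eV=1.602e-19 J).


E = (n + 1/2) * h_bar * omega
= (2 + 0.5) * 1.055e-34 * 6.7276e+13
= 2.5 * 7.0976e-21
= 1.7744e-20 J
= 0.1108 eV

0.1108


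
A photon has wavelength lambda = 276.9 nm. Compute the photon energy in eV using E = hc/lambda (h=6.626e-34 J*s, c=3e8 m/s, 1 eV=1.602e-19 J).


E = hc / lambda
= (6.626e-34)(3e8) / (276.9e-9)
= 1.9878e-25 / 2.7690e-07
= 7.1788e-19 J
Converting to eV: 7.1788e-19 / 1.602e-19
= 4.4811 eV

4.4811


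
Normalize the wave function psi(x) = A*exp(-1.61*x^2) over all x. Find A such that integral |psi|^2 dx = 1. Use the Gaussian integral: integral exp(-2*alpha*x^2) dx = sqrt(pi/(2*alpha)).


integral |psi|^2 dx = A^2 * sqrt(pi/(2*alpha)) = 1
A^2 = sqrt(2*alpha/pi)
= sqrt(2 * 1.61 / pi)
= 1.012402
A = sqrt(1.012402)
= 1.0062

1.0062


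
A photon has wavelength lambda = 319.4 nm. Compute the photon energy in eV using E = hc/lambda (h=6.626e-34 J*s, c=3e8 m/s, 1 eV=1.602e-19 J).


E = hc / lambda
= (6.626e-34)(3e8) / (319.4e-9)
= 1.9878e-25 / 3.1940e-07
= 6.2235e-19 J
Converting to eV: 6.2235e-19 / 1.602e-19
= 3.8849 eV

3.8849


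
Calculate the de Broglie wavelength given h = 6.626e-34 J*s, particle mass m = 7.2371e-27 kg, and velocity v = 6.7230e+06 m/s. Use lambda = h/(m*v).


lambda = h / (m * v)
= 6.626e-34 / (7.2371e-27 * 6.7230e+06)
= 6.626e-34 / 4.8655e-20
= 1.3618e-14 m

1.3618e-14


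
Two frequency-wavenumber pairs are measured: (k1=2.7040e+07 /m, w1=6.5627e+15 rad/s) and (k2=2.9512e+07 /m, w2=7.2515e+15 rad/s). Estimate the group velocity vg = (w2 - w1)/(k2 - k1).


vg = (w2 - w1) / (k2 - k1)
= (7.2515e+15 - 6.5627e+15) / (2.9512e+07 - 2.7040e+07)
= 6.8880e+14 / 2.4720e+06
= 2.7864e+08 m/s

2.7864e+08


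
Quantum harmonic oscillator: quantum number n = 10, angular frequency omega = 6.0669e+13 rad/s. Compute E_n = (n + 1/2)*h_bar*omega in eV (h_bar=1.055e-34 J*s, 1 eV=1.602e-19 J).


E = (n + 1/2) * h_bar * omega
= (10 + 0.5) * 1.055e-34 * 6.0669e+13
= 10.5 * 6.4006e-21
= 6.7206e-20 J
= 0.4195 eV

0.4195


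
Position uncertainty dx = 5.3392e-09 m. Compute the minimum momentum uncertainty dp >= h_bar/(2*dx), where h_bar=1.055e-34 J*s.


dp = h_bar / (2 * dx)
= 1.055e-34 / (2 * 5.3392e-09)
= 1.055e-34 / 1.0678e-08
= 9.8798e-27 kg*m/s

9.8798e-27


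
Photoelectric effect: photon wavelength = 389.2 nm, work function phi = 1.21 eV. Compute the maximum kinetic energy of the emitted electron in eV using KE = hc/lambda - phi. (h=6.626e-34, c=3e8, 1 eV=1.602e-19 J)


E_photon = hc / lambda
= (6.626e-34)(3e8) / (389.2e-9)
= 5.1074e-19 J
= 3.1881 eV
KE = E_photon - phi
= 3.1881 - 1.21
= 1.9781 eV

1.9781


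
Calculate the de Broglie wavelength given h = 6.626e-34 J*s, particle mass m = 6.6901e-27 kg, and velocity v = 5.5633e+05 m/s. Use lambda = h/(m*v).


lambda = h / (m * v)
= 6.626e-34 / (6.6901e-27 * 5.5633e+05)
= 6.626e-34 / 3.7219e-21
= 1.7803e-13 m

1.7803e-13


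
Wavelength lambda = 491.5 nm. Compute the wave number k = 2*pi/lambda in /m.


k = 2 * pi / lambda
= 6.2832 / (491.5e-9)
= 6.2832 / 4.9150e-07
= 1.2784e+07 /m

1.2784e+07


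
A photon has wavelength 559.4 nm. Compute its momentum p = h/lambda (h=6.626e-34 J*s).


p = h / lambda
= 6.626e-34 / (559.4e-9)
= 6.626e-34 / 5.5940e-07
= 1.1845e-27 kg*m/s

1.1845e-27


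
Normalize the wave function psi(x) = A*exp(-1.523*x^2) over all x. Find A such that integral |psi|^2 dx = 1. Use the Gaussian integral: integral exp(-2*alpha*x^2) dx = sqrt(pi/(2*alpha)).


integral |psi|^2 dx = A^2 * sqrt(pi/(2*alpha)) = 1
A^2 = sqrt(2*alpha/pi)
= sqrt(2 * 1.523 / pi)
= 0.984668
A = sqrt(0.984668)
= 0.9923

0.9923


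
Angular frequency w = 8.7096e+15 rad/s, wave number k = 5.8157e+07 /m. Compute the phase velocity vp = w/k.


vp = w / k
= 8.7096e+15 / 5.8157e+07
= 1.4976e+08 m/s

1.4976e+08


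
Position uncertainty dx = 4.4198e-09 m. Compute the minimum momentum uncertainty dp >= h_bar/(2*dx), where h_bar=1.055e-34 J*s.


dp = h_bar / (2 * dx)
= 1.055e-34 / (2 * 4.4198e-09)
= 1.055e-34 / 8.8396e-09
= 1.1935e-26 kg*m/s

1.1935e-26


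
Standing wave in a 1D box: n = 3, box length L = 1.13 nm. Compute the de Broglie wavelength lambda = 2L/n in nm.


lambda = 2L / n
= 2 * 1.13 / 3
= 2.26 / 3
= 0.7533 nm

0.7533


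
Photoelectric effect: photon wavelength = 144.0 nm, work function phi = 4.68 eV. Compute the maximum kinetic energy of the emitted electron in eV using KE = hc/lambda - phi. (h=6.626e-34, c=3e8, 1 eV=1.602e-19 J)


E_photon = hc / lambda
= (6.626e-34)(3e8) / (144.0e-9)
= 1.3804e-18 J
= 8.6168 eV
KE = E_photon - phi
= 8.6168 - 4.68
= 3.9368 eV

3.9368


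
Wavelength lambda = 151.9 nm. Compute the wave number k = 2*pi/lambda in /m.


k = 2 * pi / lambda
= 6.2832 / (151.9e-9)
= 6.2832 / 1.5190e-07
= 4.1364e+07 /m

4.1364e+07


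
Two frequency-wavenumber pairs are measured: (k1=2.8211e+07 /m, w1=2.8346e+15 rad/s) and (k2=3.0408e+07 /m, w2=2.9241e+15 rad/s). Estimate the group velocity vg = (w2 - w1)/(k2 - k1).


vg = (w2 - w1) / (k2 - k1)
= (2.9241e+15 - 2.8346e+15) / (3.0408e+07 - 2.8211e+07)
= 8.9500e+13 / 2.1970e+06
= 4.0737e+07 m/s

4.0737e+07


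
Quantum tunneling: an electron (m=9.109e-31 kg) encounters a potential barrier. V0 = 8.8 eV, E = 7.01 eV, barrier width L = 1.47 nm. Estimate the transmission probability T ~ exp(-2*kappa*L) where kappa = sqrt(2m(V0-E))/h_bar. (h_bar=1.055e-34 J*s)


V0 - E = 1.79 eV = 2.8676e-19 J
kappa = sqrt(2 * m * (V0-E)) / h_bar
= sqrt(2 * 9.109e-31 * 2.8676e-19) / 1.055e-34
= 6.8510e+09 /m
2*kappa*L = 2 * 6.8510e+09 * 1.47e-9
= 20.142
T = exp(-20.142) = 1.788268e-09

1.788268e-09


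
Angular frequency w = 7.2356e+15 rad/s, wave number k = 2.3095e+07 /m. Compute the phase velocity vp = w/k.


vp = w / k
= 7.2356e+15 / 2.3095e+07
= 3.1330e+08 m/s

3.1330e+08


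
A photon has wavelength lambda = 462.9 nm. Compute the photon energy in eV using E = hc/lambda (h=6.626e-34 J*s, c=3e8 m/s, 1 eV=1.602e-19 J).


E = hc / lambda
= (6.626e-34)(3e8) / (462.9e-9)
= 1.9878e-25 / 4.6290e-07
= 4.2942e-19 J
Converting to eV: 4.2942e-19 / 1.602e-19
= 2.6805 eV

2.6805


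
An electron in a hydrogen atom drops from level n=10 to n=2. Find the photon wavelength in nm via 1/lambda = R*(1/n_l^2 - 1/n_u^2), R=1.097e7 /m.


1/lambda = R * (1/n_l^2 - 1/n_u^2)
= 1.097e7 * (1/2^2 - 1/10^2)
= 1.097e7 * (0.25 - 0.01)
= 1.097e7 * 0.24
= 2.6328e+06 /m
lambda = 1 / 2.6328e+06 = 379.8238 nm

379.8238


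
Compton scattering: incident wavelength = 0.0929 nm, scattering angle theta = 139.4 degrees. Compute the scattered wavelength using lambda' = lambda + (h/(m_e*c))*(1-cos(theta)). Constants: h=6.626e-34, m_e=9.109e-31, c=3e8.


Compton wavelength: h/(m_e*c) = 2.4247e-12 m
d_lambda = 2.4247e-12 * (1 - cos(139.4 deg))
= 2.4247e-12 * 1.759271
= 4.2657e-12 m = 0.004266 nm
lambda' = 0.0929 + 0.004266
= 0.097166 nm

0.097166


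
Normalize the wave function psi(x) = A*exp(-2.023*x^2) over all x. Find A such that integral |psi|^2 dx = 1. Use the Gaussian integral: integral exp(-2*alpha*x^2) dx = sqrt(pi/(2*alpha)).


integral |psi|^2 dx = A^2 * sqrt(pi/(2*alpha)) = 1
A^2 = sqrt(2*alpha/pi)
= sqrt(2 * 2.023 / pi)
= 1.134849
A = sqrt(1.134849)
= 1.0653

1.0653


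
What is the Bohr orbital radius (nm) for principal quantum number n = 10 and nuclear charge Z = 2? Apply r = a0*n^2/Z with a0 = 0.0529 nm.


r = a0 * n^2 / Z
= 0.0529 * 10^2 / 2
= 0.0529 * 100 / 2
= 2.645 nm

2.645


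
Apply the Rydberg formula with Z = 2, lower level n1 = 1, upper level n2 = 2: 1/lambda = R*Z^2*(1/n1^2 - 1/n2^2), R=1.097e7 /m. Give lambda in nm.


1/lambda = R * Z^2 * (1/n1^2 - 1/n2^2)
= 1.097e7 * 2^2 * (1/1^2 - 1/2^2)
= 1.097e7 * 4 * (1.0 - 0.25)
= 3.2910e+07 /m
lambda = 1 / 3.2910e+07
= 30.3859 nm

30.3859


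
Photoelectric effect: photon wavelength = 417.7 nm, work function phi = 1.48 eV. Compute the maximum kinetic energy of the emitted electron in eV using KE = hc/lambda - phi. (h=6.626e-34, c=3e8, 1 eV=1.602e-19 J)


E_photon = hc / lambda
= (6.626e-34)(3e8) / (417.7e-9)
= 4.7589e-19 J
= 2.9706 eV
KE = E_photon - phi
= 2.9706 - 1.48
= 1.4906 eV

1.4906


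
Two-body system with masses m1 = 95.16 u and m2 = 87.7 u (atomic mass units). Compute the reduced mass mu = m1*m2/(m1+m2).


mu = m1 * m2 / (m1 + m2)
= 95.16 * 87.7 / (95.16 + 87.7)
= 8345.532 / 182.86
= 45.6389 u

45.6389


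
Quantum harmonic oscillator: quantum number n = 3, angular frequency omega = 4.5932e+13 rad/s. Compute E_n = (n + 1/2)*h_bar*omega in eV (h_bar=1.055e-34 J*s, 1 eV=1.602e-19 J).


E = (n + 1/2) * h_bar * omega
= (3 + 0.5) * 1.055e-34 * 4.5932e+13
= 3.5 * 4.8458e-21
= 1.6960e-20 J
= 0.1059 eV

0.1059


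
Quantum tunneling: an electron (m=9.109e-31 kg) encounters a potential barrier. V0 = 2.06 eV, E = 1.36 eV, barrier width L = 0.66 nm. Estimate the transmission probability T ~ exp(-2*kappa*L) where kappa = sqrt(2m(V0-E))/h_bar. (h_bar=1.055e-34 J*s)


V0 - E = 0.7 eV = 1.1214e-19 J
kappa = sqrt(2 * m * (V0-E)) / h_bar
= sqrt(2 * 9.109e-31 * 1.1214e-19) / 1.055e-34
= 4.2843e+09 /m
2*kappa*L = 2 * 4.2843e+09 * 0.66e-9
= 5.6553
T = exp(-5.6553) = 3.499085e-03

3.499085e-03


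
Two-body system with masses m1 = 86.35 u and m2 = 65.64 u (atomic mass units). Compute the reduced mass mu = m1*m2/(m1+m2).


mu = m1 * m2 / (m1 + m2)
= 86.35 * 65.64 / (86.35 + 65.64)
= 5668.014 / 151.99
= 37.292 u

37.292


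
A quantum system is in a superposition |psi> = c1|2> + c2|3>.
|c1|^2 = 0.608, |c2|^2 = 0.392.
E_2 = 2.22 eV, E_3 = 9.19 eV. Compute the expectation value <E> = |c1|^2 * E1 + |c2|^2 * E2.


<E> = |c1|^2 * E1 + |c2|^2 * E2
= 0.608 * 2.22 + 0.392 * 9.19
= 1.3498 + 3.6025
= 4.9522 eV

4.9522


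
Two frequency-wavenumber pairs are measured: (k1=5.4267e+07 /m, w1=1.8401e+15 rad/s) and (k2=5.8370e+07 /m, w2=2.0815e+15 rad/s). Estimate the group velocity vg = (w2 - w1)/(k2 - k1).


vg = (w2 - w1) / (k2 - k1)
= (2.0815e+15 - 1.8401e+15) / (5.8370e+07 - 5.4267e+07)
= 2.4140e+14 / 4.1030e+06
= 5.8835e+07 m/s

5.8835e+07


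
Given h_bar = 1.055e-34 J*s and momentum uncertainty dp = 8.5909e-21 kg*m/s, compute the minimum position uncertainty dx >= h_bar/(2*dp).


dx = h_bar / (2 * dp)
= 1.055e-34 / (2 * 8.5909e-21)
= 1.055e-34 / 1.7182e-20
= 6.1402e-15 m

6.1402e-15


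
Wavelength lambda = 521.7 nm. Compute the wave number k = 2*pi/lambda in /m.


k = 2 * pi / lambda
= 6.2832 / (521.7e-9)
= 6.2832 / 5.2170e-07
= 1.2044e+07 /m

1.2044e+07


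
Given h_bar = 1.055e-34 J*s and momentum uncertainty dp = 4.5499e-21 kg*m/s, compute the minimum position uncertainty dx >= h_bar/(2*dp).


dx = h_bar / (2 * dp)
= 1.055e-34 / (2 * 4.5499e-21)
= 1.055e-34 / 9.0998e-21
= 1.1594e-14 m

1.1594e-14


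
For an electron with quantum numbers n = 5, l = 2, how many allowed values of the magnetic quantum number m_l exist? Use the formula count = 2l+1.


m_l ranges from -l to +l in integer steps
So m_l goes from -2 to +2
Count = 2l + 1 = 2*2 + 1
= 5

5


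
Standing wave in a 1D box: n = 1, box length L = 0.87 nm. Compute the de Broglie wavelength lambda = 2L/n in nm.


lambda = 2L / n
= 2 * 0.87 / 1
= 1.74 / 1
= 1.74 nm

1.74


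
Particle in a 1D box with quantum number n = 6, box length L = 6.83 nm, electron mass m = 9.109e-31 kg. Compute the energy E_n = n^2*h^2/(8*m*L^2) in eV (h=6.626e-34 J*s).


E = n^2 * h^2 / (8 * m * L^2)
= 6^2 * (6.626e-34)^2 / (8 * 9.109e-31 * (6.83e-9)^2)
= 36 * 4.3904e-67 / (8 * 9.109e-31 * 4.6649e-17)
= 4.6495e-20 J
= 0.2902 eV

0.2902


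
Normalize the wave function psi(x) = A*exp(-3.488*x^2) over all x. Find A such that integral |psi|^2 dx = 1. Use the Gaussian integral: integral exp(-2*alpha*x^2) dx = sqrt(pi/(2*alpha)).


integral |psi|^2 dx = A^2 * sqrt(pi/(2*alpha)) = 1
A^2 = sqrt(2*alpha/pi)
= sqrt(2 * 3.488 / pi)
= 1.490144
A = sqrt(1.490144)
= 1.2207

1.2207


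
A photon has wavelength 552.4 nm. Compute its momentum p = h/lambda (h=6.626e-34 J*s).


p = h / lambda
= 6.626e-34 / (552.4e-9)
= 6.626e-34 / 5.5240e-07
= 1.1995e-27 kg*m/s

1.1995e-27


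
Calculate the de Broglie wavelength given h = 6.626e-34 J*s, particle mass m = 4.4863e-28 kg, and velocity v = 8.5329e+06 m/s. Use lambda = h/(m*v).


lambda = h / (m * v)
= 6.626e-34 / (4.4863e-28 * 8.5329e+06)
= 6.626e-34 / 3.8281e-21
= 1.7309e-13 m

1.7309e-13


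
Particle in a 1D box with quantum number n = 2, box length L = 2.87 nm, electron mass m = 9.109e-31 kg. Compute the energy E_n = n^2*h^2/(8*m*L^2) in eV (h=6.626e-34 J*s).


E = n^2 * h^2 / (8 * m * L^2)
= 2^2 * (6.626e-34)^2 / (8 * 9.109e-31 * (2.87e-9)^2)
= 4 * 4.3904e-67 / (8 * 9.109e-31 * 8.2369e-18)
= 2.9258e-20 J
= 0.1826 eV

0.1826
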